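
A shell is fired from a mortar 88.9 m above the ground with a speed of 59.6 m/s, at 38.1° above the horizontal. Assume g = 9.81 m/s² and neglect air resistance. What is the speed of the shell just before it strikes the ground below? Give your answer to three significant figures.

72.8 m/s

v_x = 59.6 cos 38.1° = 46.90 m/s is unchanged throughout.
For the vertical component, v_y² = v_y0² + 2 g h = (36.78)² + 2×9.81×88.9 = 3097, so |v_y| = 55.65 m/s.
Impact speed = √(v_x² + v_y²) = √(2200 + 3097) = 72.8 m/s.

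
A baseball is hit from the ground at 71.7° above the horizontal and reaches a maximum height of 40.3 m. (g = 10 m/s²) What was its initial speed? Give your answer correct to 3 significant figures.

29.9 m/s

At maximum height v_y = 0, so (v₀ sin θ)² = 2 g H.
v₀ sin 71.7° = √(2 × 10 × 40.3) = 28.39 m/s.
v₀ = 28.39 / sin 71.7° = 28.39 / 0.9494 = 29.9 m/s.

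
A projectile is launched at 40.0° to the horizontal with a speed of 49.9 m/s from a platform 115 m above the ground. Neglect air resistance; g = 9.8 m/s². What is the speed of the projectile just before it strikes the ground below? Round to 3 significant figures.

68.9 m/s

v_x = 49.9 cos 40.0° = 38.23 m/s is unchanged throughout.
For the vertical component, v_y² = v_y0² + 2 g h = (32.08)² + 2×9.8×115 = 3283, so |v_y| = 57.30 m/s.
Impact speed = √(v_x² + v_y²) = √(1462 + 3283) = 68.9 m/s.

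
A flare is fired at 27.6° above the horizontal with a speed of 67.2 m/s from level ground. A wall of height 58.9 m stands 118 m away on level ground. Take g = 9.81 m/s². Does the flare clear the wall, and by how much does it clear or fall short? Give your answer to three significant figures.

No — it falls 16.5 m short of clearing the wall.

v_x = 67.2 cos 27.6° = 59.55 m/s; v_y0 = 67.2 sin 27.6° = 31.13 m/s.
Time to reach the wall: t = 118 / 59.55 = 1.982 s.
Height at that point: y = 31.13×1.982 − 4.905×1.982² = 42.43 m.
That is 58.9 − 42.43 = 16.5 m below the top of the wall, so the flare does not clear it.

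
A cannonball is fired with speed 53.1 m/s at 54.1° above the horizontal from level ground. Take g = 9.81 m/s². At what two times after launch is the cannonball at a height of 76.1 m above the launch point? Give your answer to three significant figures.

v_y0 = 53.1 sin 54.1° = 43.01 m/s.
Set y = v_y0 t − ½ g t² = 76.1: 4.905 t² − 43.01 t + 76.1 = 0.
t = [43.01 ± √(1850 − 1493)] / 9.81 = (43.01 ± 18.89) / 9.81, giving t = 2.46 s or t = 6.31 s.
So the cannonball is at 76.1 m at t = 2.46 s (rising) and t = 6.31 s (falling).

2.46 s and 6.31 s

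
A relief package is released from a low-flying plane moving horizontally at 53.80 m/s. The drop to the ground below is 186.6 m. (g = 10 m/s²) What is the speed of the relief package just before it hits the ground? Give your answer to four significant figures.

Fall time: t = √(2 × 186.6 / 10) = 6.1090 s.
At impact: v_x = 53.80 m/s (unchanged), v_y = g t = 10 × 6.1090 = 61.090 m/s.
Speed = √(v_x² + v_y²) = √(2894.4 + 3732.0) = 81.40 m/s.

81.40 m/s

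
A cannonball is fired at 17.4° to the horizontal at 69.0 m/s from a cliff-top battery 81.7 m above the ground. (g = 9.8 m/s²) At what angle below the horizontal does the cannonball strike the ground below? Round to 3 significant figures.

34.4°

v_x = 69.0 cos 17.4° = 65.84 m/s.
At impact |v_y| = √(v_y0² + 2 g h) = √(20.63² + 2×9.8×81.7) = 45.02 m/s.
Angle below horizontal = arctan(|v_y| / v_x) = arctan(45.02 / 65.84) = 34.4°.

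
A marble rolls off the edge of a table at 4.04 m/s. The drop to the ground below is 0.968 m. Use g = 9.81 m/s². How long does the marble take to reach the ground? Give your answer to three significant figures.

The horizontal speed doesn't affect the fall. With v_y0 = 0, h = ½ g t².
t = √(2 × 0.968 / 9.81) = √0.1973 = 0.444 s.

0.444 s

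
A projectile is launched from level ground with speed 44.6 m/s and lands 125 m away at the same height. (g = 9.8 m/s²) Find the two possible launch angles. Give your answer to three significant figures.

19.0° and 71.0°

Level-ground range: R = v₀² sin(2θ)/g ⇒ sin 2θ = R g / v₀² = 125×9.8/44.6² = 0.6158.
2θ = arcsin(0.6158) = 38.01° or 180° − 38.01° = 141.99°.
So θ = 19.0° or θ = 71.0°.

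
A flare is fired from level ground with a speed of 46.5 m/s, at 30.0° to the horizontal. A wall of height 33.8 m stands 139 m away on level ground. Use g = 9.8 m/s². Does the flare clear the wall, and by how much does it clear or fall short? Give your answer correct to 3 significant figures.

v_x = 46.5 cos 30.0° = 40.27 m/s; v_y0 = 46.5 sin 30.0° = 23.25 m/s.
Time to reach the wall: t = 139 / 40.27 = 3.452 s.
Height at that point: y = 23.25×3.452 − 4.900×3.452² = 21.87 m.
That is 33.8 − 21.87 = 11.9 m below the top of the wall, so the flare does not clear it.

No — it falls 11.9 m short of clearing the wall.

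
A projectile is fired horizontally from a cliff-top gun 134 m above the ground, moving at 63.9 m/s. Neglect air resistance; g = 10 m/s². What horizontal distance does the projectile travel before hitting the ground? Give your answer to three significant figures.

331 m

Initial vertical velocity is zero, so the fall time comes from h = ½ g t²: t = √(2 × 134 / 10) = 5.177 s.
Horizontal motion is uniform at 63.9 m/s, so x = 63.9 × 5.177 = 331 m.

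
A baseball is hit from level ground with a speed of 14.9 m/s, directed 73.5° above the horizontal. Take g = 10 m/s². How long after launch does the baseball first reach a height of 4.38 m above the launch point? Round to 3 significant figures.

0.349 s

v_y0 = 14.9 sin 73.5° = 14.29 m/s.
Set y = v_y0 t − ½ g t² = 4.38: 5.000 t² − 14.29 t + 4.38 = 0.
t = [14.29 ± √(204.2 − 87.60)] / 10 = (14.29 ± 10.80) / 10, giving t = 0.349 s or t = 2.51 s.
The baseball is on the way up at the first time, so t = 0.349 s.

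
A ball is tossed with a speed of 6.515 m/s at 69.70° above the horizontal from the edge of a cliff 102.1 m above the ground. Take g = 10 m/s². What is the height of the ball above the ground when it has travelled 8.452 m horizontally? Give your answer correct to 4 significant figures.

v_x = 6.515 cos 69.70° = 2.2603 m/s, v_y0 = 6.515 sin 69.70° = 6.1103 m/s.
Time to reach x = 8.452 m: t = x / v_x = 8.452 / 2.2603 = 3.7393 s.
y = 102.1 + v_y0 t − ½ g t² = 102.1 + 6.1103×3.7393 − 5.000×3.7393² = 55.04 m.

55.04 m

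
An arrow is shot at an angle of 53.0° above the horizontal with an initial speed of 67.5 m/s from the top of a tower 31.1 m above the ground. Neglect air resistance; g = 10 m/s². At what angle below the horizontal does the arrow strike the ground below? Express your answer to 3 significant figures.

v_x = 67.5 cos 53.0° = 40.62 m/s.
At impact |v_y| = √(v_y0² + 2 g h) = √(53.91² + 2×10×31.1) = 59.40 m/s.
Angle below horizontal = arctan(|v_y| / v_x) = arctan(59.40 / 40.62) = 55.6°.

55.6°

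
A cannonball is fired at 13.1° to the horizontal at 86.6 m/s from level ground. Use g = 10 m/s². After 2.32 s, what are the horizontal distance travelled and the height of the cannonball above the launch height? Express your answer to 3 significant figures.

x = 196 m, y = 18.6 m

v_x = 86.6 cos 13.1° = 84.35 m/s; v_y0 = 86.6 sin 13.1° = 19.63 m/s.
x = v_x t = 84.35 × 2.32 = 196 m.
y = v_y0 t − ½ g t² = 19.63×2.32 − 5.000×2.32² = 18.6 m.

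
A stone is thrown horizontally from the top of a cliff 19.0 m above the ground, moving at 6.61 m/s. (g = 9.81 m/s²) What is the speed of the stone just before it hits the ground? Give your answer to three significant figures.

Fall time: t = √(2 × 19.0 / 9.81) = 1.968 s.
At impact: v_x = 6.61 m/s (unchanged), v_y = g t = 9.81 × 1.968 = 19.31 m/s.
Speed = √(v_x² + v_y²) = √(43.69 + 372.9) = 20.4 m/s.

20.4 m/s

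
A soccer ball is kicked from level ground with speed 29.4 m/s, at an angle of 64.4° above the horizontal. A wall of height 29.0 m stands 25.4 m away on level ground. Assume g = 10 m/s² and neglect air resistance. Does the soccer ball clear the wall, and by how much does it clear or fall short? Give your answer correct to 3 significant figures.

Yes — it clears the wall by 4.02 m.

v_x = 29.4 cos 64.4° = 12.70 m/s; v_y0 = 29.4 sin 64.4° = 26.51 m/s.
Time to reach the wall: t = 25.4 / 12.70 = 2.000 s.
Height at that point: y = 26.51×2.000 − 5.000×2.000² = 33.02 m.
That is 33.02 − 29.0 = 4.02 m above the top of the wall, so the soccer ball clears it.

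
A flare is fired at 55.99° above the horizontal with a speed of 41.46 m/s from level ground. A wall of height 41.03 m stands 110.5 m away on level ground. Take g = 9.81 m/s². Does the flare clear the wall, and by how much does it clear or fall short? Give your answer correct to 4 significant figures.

Yes — it clears the wall by 11.36 m.

v_x = 41.46 cos 55.99° = 23.190 m/s; v_y0 = 41.46 sin 55.99° = 34.368 m/s.
Time to reach the wall: t = 110.5 / 23.190 = 4.7650 s.
Height at that point: y = 34.368×4.7650 − 4.905×4.7650² = 52.394 m.
That is 52.394 − 41.03 = 11.36 m above the top of the wall, so the flare clears it.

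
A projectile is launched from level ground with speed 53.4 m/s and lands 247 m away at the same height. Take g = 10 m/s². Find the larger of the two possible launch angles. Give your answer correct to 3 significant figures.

60.0°

Level-ground range: R = v₀² sin(2θ)/g ⇒ sin 2θ = R g / v₀² = 247×10/53.4² = 0.8662.
2θ = arcsin(0.8662) = 60.02° or 180° − 60.02° = 119.98°.
So θ = 30.0° or θ = 60.0°.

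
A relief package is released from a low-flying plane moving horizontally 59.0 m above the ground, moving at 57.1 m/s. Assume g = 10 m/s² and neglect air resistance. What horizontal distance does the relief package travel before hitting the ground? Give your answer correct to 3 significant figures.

Initial vertical velocity is zero, so the fall time comes from h = ½ g t²: t = √(2 × 59.0 / 10) = 3.435 s.
Horizontal motion is uniform at 57.1 m/s, so x = 57.1 × 3.435 = 196 m.

196 m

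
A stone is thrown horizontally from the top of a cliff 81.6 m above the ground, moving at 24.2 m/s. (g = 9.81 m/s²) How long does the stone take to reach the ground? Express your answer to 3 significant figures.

4.08 s

The horizontal speed doesn't affect the fall. With v_y0 = 0, h = ½ g t².
t = √(2 × 81.6 / 9.81) = √16.64 = 4.08 s.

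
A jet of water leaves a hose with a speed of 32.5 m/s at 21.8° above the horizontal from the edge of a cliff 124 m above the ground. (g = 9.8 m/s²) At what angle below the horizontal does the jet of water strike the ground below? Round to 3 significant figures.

59.3°

v_x = 32.5 cos 21.8° = 30.18 m/s.
At impact |v_y| = √(v_y0² + 2 g h) = √(12.07² + 2×9.8×124) = 50.76 m/s.
Angle below horizontal = arctan(|v_y| / v_x) = arctan(50.76 / 30.18) = 59.3°.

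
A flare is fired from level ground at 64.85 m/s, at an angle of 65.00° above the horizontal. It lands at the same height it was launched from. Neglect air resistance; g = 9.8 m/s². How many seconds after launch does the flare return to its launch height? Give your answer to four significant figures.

Vertical component: v_y = 64.85 sin 65.00° = 58.774 m/s.
For a projectile landing at launch height, time of flight is t = 2 v_y / g = 2 × 58.774 / 9.8 = 11.99 s.

11.99 s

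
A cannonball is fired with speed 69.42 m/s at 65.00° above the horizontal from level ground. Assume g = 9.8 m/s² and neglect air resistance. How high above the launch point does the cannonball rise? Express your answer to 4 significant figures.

202.0 m

Vertical component of launch velocity: v_y = 69.42 sin 65.00° = 62.916 m/s.
At the highest point the vertical velocity is zero, so v_y² = 2 g h_max.
h_max = (62.916)² / (2 × 9.8) = 3958.4 / 19.60 = 202.0 m.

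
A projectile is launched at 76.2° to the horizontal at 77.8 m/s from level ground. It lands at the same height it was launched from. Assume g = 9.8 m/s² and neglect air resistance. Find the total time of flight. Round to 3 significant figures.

Vertical component: v_y = 77.8 sin 76.2° = 75.55 m/s.
For a projectile landing at launch height, time of flight is t = 2 v_y / g = 2 × 75.55 / 9.8 = 15.4 s.

15.4 s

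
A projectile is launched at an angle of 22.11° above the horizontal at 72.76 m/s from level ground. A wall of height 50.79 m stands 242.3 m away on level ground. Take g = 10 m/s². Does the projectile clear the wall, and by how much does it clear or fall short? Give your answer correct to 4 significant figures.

v_x = 72.76 cos 22.11° = 67.409 m/s; v_y0 = 72.76 sin 22.11° = 27.386 m/s.
Time to reach the wall: t = 242.3 / 67.409 = 3.5945 s.
Height at that point: y = 27.386×3.5945 − 5.000×3.5945² = 33.837 m.
That is 50.79 − 33.837 = 16.95 m below the top of the wall, so the projectile does not clear it.

No — it falls 16.95 m short of clearing the wall.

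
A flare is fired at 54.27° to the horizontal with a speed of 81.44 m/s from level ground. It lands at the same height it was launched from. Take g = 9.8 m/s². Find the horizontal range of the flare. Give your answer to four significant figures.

For level ground, R = v₀² sin(2θ) / g.
sin(2 × 54.27°) = sin 108.54° = 0.9481.
R = (81.44)² × 0.9481 / 9.8 = 641.7 m.

641.7 m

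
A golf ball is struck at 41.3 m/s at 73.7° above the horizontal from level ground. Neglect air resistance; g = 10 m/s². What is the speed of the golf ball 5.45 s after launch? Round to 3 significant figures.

v_x = 41.3 cos 73.7° = 11.59 m/s (constant).
v_y(t) = 41.3 sin 73.7° − g t = 39.64 − 10 × 5.45 = -14.86 m/s.
Speed = √(v_x² + v_y²) = √(134.3 + 220.8) = 18.8 m/s.

18.8 m/s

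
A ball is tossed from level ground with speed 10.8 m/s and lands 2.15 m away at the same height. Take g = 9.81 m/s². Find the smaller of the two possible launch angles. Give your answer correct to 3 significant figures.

Level-ground range: R = v₀² sin(2θ)/g ⇒ sin 2θ = R g / v₀² = 2.15×9.81/10.8² = 0.1808.
2θ = arcsin(0.1808) = 10.42° or 180° − 10.42° = 169.58°.
So θ = 5.21° or θ = 84.8°.

5.21°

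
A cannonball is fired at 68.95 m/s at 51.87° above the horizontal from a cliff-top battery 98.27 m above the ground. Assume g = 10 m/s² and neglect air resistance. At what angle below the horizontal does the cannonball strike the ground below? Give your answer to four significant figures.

v_x = 68.95 cos 51.87° = 42.573 m/s.
At impact |v_y| = √(v_y0² + 2 g h) = √(54.237² + 2×10×98.27) = 70.050 m/s.
Angle below horizontal = arctan(|v_y| / v_x) = arctan(70.050 / 42.573) = 58.71°.

58.71°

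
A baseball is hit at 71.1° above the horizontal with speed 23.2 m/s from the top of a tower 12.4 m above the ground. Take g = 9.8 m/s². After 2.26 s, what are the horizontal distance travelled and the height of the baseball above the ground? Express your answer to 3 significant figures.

v_x = 23.2 cos 71.1° = 7.515 m/s; v_y0 = 23.2 sin 71.1° = 21.95 m/s.
x = v_x t = 7.515 × 2.26 = 17.0 m.
y = 12.4 + v_y0 t − ½ g t² = 37.0 m.

x = 17.0 m, y = 37.0 m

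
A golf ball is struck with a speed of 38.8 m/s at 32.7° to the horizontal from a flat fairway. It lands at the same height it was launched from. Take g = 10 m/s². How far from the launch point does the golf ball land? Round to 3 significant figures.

137 m

For level ground, R = v₀² sin(2θ) / g.
sin(2 × 32.7°) = sin 65.40° = 0.9092.
R = (38.8)² × 0.9092 / 10 = 137 m.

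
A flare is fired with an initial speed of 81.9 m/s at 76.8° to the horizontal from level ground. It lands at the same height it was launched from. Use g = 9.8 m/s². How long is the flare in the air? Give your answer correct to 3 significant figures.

Vertical component: v_y = 81.9 sin 76.8° = 79.74 m/s.
For a projectile landing at launch height, time of flight is t = 2 v_y / g = 2 × 79.74 / 9.8 = 16.3 s.

16.3 s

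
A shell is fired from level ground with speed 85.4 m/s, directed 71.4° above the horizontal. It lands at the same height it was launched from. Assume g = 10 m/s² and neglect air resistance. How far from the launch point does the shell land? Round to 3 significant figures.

For level ground, R = v₀² sin(2θ) / g.
sin(2 × 71.4°) = sin 142.8° = 0.6046.
R = (85.4)² × 0.6046 / 10 = 441 m.

441 m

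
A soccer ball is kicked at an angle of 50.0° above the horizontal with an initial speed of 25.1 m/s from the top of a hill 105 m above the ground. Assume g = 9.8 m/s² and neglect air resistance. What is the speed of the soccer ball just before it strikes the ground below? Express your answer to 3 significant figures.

51.8 m/s

v_x = 25.1 cos 50.0° = 16.13 m/s is unchanged throughout.
For the vertical component, v_y² = v_y0² + 2 g h = (19.23)² + 2×9.8×105 = 2428, so |v_y| = 49.27 m/s.
Impact speed = √(v_x² + v_y²) = √(260.2 + 2428) = 51.8 m/s.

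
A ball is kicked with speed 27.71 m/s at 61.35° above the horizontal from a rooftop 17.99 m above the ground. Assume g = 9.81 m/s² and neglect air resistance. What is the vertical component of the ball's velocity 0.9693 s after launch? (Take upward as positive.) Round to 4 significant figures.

Initial vertical component: v_y0 = 27.71 sin 61.35° = 24.317 m/s.
v_y(t) = v_y0 − g t = 24.317 − 9.81 × 0.9693 = 14.81 m/s.

14.81 m/s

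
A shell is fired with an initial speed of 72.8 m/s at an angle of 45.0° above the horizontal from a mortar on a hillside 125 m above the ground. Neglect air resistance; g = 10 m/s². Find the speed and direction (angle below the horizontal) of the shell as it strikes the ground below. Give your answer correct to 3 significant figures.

88.3 m/s at 54.3° below the horizontal

v_x = 72.8 cos 45.0° = 51.48 m/s (constant).
|v_y| at impact = √((51.48)² + 2×10×125) = 71.76 m/s.
Speed = √(51.48² + 71.76²) = 88.3 m/s; angle = arctan(71.76/51.48) = 54.3° below horizontal.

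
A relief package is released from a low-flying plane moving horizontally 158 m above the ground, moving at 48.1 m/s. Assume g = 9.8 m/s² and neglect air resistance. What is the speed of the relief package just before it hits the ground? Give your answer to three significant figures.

Fall time: t = √(2 × 158 / 9.8) = 5.678 s.
At impact: v_x = 48.1 m/s (unchanged), v_y = g t = 9.8 × 5.678 = 55.64 m/s.
Speed = √(v_x² + v_y²) = √(2314 + 3096) = 73.6 m/s.

73.6 m/s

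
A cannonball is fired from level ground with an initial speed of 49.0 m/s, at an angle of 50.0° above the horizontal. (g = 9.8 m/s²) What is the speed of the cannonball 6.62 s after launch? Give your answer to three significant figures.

41.7 m/s

v_x = 49.0 cos 50.0° = 31.50 m/s (constant).
v_y(t) = 49.0 sin 50.0° − g t = 37.54 − 9.8 × 6.62 = -27.34 m/s.
Speed = √(v_x² + v_y²) = √(992.2 + 747.5) = 41.7 m/s.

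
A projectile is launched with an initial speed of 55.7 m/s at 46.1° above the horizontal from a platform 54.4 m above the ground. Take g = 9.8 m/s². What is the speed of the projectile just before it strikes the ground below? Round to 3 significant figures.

64.6 m/s

v_x = 55.7 cos 46.1° = 38.62 m/s is unchanged throughout.
For the vertical component, v_y² = v_y0² + 2 g h = (40.13)² + 2×9.8×54.4 = 2677, so |v_y| = 51.74 m/s.
Impact speed = √(v_x² + v_y²) = √(1492 + 2677) = 64.6 m/s.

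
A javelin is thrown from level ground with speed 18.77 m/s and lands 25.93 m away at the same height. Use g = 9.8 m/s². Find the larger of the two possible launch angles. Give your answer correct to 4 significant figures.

66.92°

Level-ground range: R = v₀² sin(2θ)/g ⇒ sin 2θ = R g / v₀² = 25.93×9.8/18.77² = 0.7213.
2θ = arcsin(0.7213) = 46.162° or 180° − 46.162° = 133.838°.
So θ = 23.08° or θ = 66.92°.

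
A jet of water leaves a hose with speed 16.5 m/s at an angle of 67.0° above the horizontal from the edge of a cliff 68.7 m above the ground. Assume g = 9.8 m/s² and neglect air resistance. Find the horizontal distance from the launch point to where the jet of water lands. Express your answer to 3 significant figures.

Components: v_x = 16.5 cos 67.0° = 6.447 m/s, v_y = 16.5 sin 67.0° = 15.19 m/s.
Vertical: 0 = 68.7 + 15.19 t − ½(9.8) t² ⇒ 4.900 t² − 15.19 t − 68.7 = 0.
t = [15.19 + √(230.7 + 1347)] / 9.800 = 5.603 s.
Horizontal: R = v_x · t = 6.447 × 5.603 = 36.1 m.

36.1 m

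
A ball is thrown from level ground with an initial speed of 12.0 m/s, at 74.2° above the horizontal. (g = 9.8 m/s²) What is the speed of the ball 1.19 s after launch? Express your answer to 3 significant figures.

v_x = 12.0 cos 74.2° = 3.267 m/s (constant).
v_y(t) = 12.0 sin 74.2° − g t = 11.55 − 9.8 × 1.19 = -0.1120 m/s.
Speed = √(v_x² + v_y²) = √(10.67 + 0.01254) = 3.27 m/s.

3.27 m/s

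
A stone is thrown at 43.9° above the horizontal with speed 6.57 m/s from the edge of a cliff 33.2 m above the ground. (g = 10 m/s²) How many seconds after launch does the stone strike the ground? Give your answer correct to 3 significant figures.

3.07 s

Vertical component: v_y = 6.57 sin 43.9° = 4.556 m/s.
Taking up as positive with launch at y = 33.2 m, landing at y = 0: 0 = 33.2 + 4.556 t − ½(10) t².
Solving 5.000 t² − 4.556 t − 33.2 = 0 gives t = [4.556 + √(4.556² + 4·5.000·33.2)] / 10.00 = 3.07 s.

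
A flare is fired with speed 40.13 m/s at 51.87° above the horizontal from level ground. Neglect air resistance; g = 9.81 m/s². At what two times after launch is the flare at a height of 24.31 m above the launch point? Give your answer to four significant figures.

v_y0 = 40.13 sin 51.87° = 31.567 m/s.
Set y = v_y0 t − ½ g t² = 24.31: 4.905 t² − 31.567 t + 24.31 = 0.
t = [31.567 ± √(996.48 − 476.96)] / 9.81 = (31.567 ± 22.793) / 9.81, giving t = 0.8944 s or t = 5.541 s.
So the flare is at 24.31 m at t = 0.8944 s (rising) and t = 5.541 s (falling).

0.8944 s and 5.541 s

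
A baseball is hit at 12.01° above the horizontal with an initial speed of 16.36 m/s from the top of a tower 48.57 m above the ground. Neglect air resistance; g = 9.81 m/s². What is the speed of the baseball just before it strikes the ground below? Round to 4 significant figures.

34.94 m/s

v_x = 16.36 cos 12.01° = 16.002 m/s is unchanged throughout.
For the vertical component, v_y² = v_y0² + 2 g h = (3.4042)² + 2×9.81×48.57 = 964.53, so |v_y| = 31.057 m/s.
Impact speed = √(v_x² + v_y²) = √(256.06 + 964.53) = 34.94 m/s.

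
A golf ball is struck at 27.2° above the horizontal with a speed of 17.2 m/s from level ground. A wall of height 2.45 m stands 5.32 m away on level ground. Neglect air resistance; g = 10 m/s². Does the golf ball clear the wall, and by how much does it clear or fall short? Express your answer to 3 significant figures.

v_x = 17.2 cos 27.2° = 15.30 m/s; v_y0 = 17.2 sin 27.2° = 7.862 m/s.
Time to reach the wall: t = 5.32 / 15.30 = 0.3477 s.
Height at that point: y = 7.862×0.3477 − 5.000×0.3477² = 2.129 m.
That is 2.45 − 2.129 = 0.321 m below the top of the wall, so the golf ball does not clear it.

No — it falls 0.321 m short of clearing the wall.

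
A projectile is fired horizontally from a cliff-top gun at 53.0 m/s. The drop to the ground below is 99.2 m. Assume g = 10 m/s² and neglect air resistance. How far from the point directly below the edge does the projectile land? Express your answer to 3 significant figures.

236 m

Initial vertical velocity is zero, so the fall time comes from h = ½ g t²: t = √(2 × 99.2 / 10) = 4.454 s.
Horizontal motion is uniform at 53.0 m/s, so x = 53.0 × 4.454 = 236 m.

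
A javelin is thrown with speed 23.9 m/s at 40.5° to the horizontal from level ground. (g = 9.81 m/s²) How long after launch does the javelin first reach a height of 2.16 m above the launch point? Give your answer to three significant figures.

0.146 s

v_y0 = 23.9 sin 40.5° = 15.52 m/s.
Set y = v_y0 t − ½ g t² = 2.16: 4.905 t² − 15.52 t + 2.16 = 0.
t = [15.52 ± √(240.9 − 42.38)] / 9.81 = (15.52 ± 14.09) / 9.81, giving t = 0.146 s or t = 3.02 s.
The javelin is on the way up at the first time, so t = 0.146 s.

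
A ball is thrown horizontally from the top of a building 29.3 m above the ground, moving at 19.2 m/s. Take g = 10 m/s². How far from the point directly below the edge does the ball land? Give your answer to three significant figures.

Initial vertical velocity is zero, so the fall time comes from h = ½ g t²: t = √(2 × 29.3 / 10) = 2.421 s.
Horizontal motion is uniform at 19.2 m/s, so x = 19.2 × 2.421 = 46.5 m.

46.5 m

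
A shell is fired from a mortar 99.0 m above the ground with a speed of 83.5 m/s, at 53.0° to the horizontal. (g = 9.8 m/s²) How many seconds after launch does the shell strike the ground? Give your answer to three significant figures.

Vertical component: v_y = 83.5 sin 53.0° = 66.69 m/s.
Taking up as positive with launch at y = 99.0 m, landing at y = 0: 0 = 99.0 + 66.69 t − ½(9.8) t².
Solving 4.900 t² − 66.69 t − 99.0 = 0 gives t = [66.69 + √(66.69² + 4·4.900·99.0)] / 9.800 = 15.0 s.

15.0 s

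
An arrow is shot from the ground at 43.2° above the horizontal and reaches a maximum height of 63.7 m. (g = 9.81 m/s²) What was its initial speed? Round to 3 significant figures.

51.6 m/s

At maximum height v_y = 0, so (v₀ sin θ)² = 2 g H.
v₀ sin 43.2° = √(2 × 9.81 × 63.7) = 35.35 m/s.
v₀ = 35.35 / sin 43.2° = 35.35 / 0.6845 = 51.6 m/s.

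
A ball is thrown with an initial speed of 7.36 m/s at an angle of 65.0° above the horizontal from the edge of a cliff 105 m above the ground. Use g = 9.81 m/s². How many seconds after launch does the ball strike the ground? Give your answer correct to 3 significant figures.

Vertical component: v_y = 7.36 sin 65.0° = 6.670 m/s.
Taking up as positive with launch at y = 105 m, landing at y = 0: 0 = 105 + 6.670 t − ½(9.81) t².
Solving 4.905 t² − 6.670 t − 105 = 0 gives t = [6.670 + √(6.670² + 4·4.905·105)] / 9.810 = 5.36 s.

5.36 s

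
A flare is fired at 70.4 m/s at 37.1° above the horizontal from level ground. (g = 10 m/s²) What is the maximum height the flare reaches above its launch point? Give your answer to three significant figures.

Vertical component of launch velocity: v_y = 70.4 sin 37.1° = 42.47 m/s.
At the highest point the vertical velocity is zero, so v_y² = 2 g h_max.
h_max = (42.47)² / (2 × 10) = 1804 / 20.00 = 90.2 m.

90.2 m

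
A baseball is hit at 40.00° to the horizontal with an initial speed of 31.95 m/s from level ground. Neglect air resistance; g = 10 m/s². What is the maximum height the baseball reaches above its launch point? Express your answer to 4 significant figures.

21.09 m

Vertical component of launch velocity: v_y = 31.95 sin 40.00° = 20.537 m/s.
At the highest point the vertical velocity is zero, so v_y² = 2 g h_max.
h_max = (20.537)² / (2 × 10) = 421.77 / 20.00 = 21.09 m.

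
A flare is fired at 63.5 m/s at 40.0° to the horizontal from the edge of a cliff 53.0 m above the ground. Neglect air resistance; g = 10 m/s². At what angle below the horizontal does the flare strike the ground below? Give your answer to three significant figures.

47.0°

v_x = 63.5 cos 40.0° = 48.64 m/s.
At impact |v_y| = √(v_y0² + 2 g h) = √(40.82² + 2×10×53.0) = 52.21 m/s.
Angle below horizontal = arctan(|v_y| / v_x) = arctan(52.21 / 48.64) = 47.0°.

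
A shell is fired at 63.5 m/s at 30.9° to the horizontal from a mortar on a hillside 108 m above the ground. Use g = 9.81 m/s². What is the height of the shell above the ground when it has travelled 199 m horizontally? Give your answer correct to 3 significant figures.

162 m

v_x = 63.5 cos 30.9° = 54.49 m/s, v_y0 = 63.5 sin 30.9° = 32.61 m/s.
Time to reach x = 199 m: t = x / v_x = 199 / 54.49 = 3.652 s.
y = 108 + v_y0 t − ½ g t² = 108 + 32.61×3.652 − 4.905×3.652² = 162 m.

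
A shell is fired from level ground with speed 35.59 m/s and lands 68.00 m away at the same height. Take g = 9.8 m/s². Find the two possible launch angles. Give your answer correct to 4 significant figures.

15.87° and 74.13°

Level-ground range: R = v₀² sin(2θ)/g ⇒ sin 2θ = R g / v₀² = 68.00×9.8/35.59² = 0.5261.
2θ = arcsin(0.5261) = 31.742° or 180° − 31.742° = 148.258°.
So θ = 15.87° or θ = 74.13°.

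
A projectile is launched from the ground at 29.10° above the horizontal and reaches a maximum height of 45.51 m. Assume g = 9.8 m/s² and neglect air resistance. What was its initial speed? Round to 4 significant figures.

61.41 m/s

At maximum height v_y = 0, so (v₀ sin θ)² = 2 g H.
v₀ sin 29.10° = √(2 × 9.8 × 45.51) = 29.866 m/s.
v₀ = 29.866 / sin 29.10° = 29.866 / 0.4863 = 61.41 m/s.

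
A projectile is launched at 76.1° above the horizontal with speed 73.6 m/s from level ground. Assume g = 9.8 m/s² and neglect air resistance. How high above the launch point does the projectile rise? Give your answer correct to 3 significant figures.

260 m

Vertical component of launch velocity: v_y = 73.6 sin 76.1° = 71.44 m/s.
At the highest point the vertical velocity is zero, so v_y² = 2 g h_max.
h_max = (71.44)² / (2 × 9.8) = 5104 / 19.60 = 260 m.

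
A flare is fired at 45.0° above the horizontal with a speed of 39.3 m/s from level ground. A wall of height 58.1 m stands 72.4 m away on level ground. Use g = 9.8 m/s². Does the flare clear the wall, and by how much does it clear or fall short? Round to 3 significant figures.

No — it falls 19.0 m short of clearing the wall.

v_x = 39.3 cos 45.0° = 27.79 m/s; v_y0 = 39.3 sin 45.0° = 27.79 m/s.
Time to reach the wall: t = 72.4 / 27.79 = 2.605 s.
Height at that point: y = 27.79×2.605 − 4.900×2.605² = 39.14 m.
That is 58.1 − 39.14 = 19.0 m below the top of the wall, so the flare does not clear it.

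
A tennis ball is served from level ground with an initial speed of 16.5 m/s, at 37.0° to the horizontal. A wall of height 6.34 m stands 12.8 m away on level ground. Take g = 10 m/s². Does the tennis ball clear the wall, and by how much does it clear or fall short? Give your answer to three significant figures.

v_x = 16.5 cos 37.0° = 13.18 m/s; v_y0 = 16.5 sin 37.0° = 9.930 m/s.
Time to reach the wall: t = 12.8 / 13.18 = 0.9712 s.
Height at that point: y = 9.930×0.9712 − 5.000×0.9712² = 4.928 m.
That is 6.34 − 4.928 = 1.41 m below the top of the wall, so the tennis ball does not clear it.

No — it falls 1.41 m short of clearing the wall.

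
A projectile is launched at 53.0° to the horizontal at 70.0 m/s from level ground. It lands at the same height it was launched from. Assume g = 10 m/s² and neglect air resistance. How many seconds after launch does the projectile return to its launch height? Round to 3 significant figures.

11.2 s

Vertical component: v_y = 70.0 sin 53.0° = 55.90 m/s.
For a projectile landing at launch height, time of flight is t = 2 v_y / g = 2 × 55.90 / 10 = 11.2 s.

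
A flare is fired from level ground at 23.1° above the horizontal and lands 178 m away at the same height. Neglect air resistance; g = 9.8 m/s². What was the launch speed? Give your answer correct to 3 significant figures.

On level ground, R = v₀² sin(2θ) / g, so v₀ = √(R g / sin 2θ).
sin(2 × 23.1°) = 0.7218.
v₀ = √(178 × 9.8 / 0.7218) = √2417 = 49.2 m/s.

49.2 m/s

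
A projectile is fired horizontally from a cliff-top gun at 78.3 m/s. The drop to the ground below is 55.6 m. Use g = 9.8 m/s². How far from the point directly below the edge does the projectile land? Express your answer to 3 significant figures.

Initial vertical velocity is zero, so the fall time comes from h = ½ g t²: t = √(2 × 55.6 / 9.8) = 3.369 s.
Horizontal motion is uniform at 78.3 m/s, so x = 78.3 × 3.369 = 264 m.

264 m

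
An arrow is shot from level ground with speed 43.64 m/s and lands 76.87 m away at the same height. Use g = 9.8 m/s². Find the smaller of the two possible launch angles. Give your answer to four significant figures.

11.65°

Level-ground range: R = v₀² sin(2θ)/g ⇒ sin 2θ = R g / v₀² = 76.87×9.8/43.64² = 0.3956.
2θ = arcsin(0.3956) = 23.303° or 180° − 23.303° = 156.697°.
So θ = 11.65° or θ = 78.35°.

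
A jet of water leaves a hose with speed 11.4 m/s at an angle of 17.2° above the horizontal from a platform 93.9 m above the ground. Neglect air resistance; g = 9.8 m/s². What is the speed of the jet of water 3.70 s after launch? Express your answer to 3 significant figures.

34.6 m/s

v_x = 11.4 cos 17.2° = 10.89 m/s (constant).
v_y(t) = 11.4 sin 17.2° − g t = 3.371 − 9.8 × 3.70 = -32.89 m/s.
Speed = √(v_x² + v_y²) = √(118.6 + 1082) = 34.6 m/s.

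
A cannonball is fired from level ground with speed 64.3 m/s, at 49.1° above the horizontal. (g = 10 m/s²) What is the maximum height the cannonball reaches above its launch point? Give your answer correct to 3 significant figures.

118 m

Vertical component of launch velocity: v_y = 64.3 sin 49.1° = 48.60 m/s.
At the highest point the vertical velocity is zero, so v_y² = 2 g h_max.
h_max = (48.60)² / (2 × 10) = 2362 / 20.00 = 118 m.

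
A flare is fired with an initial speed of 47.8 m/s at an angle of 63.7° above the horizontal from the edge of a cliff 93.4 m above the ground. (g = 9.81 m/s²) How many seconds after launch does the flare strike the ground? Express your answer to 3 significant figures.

Vertical component: v_y = 47.8 sin 63.7° = 42.85 m/s.
Taking up as positive with launch at y = 93.4 m, landing at y = 0: 0 = 93.4 + 42.85 t − ½(9.81) t².
Solving 4.905 t² − 42.85 t − 93.4 = 0 gives t = [42.85 + √(42.85² + 4·4.905·93.4)] / 9.810 = 10.5 s.

10.5 s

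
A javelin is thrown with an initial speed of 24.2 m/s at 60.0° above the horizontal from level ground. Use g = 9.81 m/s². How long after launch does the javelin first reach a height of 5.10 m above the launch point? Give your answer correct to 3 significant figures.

v_y0 = 24.2 sin 60.0° = 20.96 m/s.
Set y = v_y0 t − ½ g t² = 5.10: 4.905 t² − 20.96 t + 5.10 = 0.
t = [20.96 ± √(439.3 − 100.1)] / 9.81 = (20.96 ± 18.42) / 9.81, giving t = 0.259 s or t = 4.01 s.
The javelin is on the way up at the first time, so t = 0.259 s.

0.259 s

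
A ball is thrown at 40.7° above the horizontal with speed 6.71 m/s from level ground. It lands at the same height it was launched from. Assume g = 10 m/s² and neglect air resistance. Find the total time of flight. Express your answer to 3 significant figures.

Vertical component: v_y = 6.71 sin 40.7° = 4.376 m/s.
For a projectile landing at launch height, time of flight is t = 2 v_y / g = 2 × 4.376 / 10 = 0.875 s.

0.875 s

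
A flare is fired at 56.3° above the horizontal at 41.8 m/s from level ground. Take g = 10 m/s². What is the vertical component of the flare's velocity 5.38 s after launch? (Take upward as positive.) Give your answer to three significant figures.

Initial vertical component: v_y0 = 41.8 sin 56.3° = 34.78 m/s.
v_y(t) = v_y0 − g t = 34.78 − 10 × 5.38 = -19.0 m/s.

-19.0 m/s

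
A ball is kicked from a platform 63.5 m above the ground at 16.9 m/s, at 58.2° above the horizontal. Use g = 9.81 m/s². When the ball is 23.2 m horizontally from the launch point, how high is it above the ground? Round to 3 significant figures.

v_x = 16.9 cos 58.2° = 8.906 m/s, v_y0 = 16.9 sin 58.2° = 14.36 m/s.
Time to reach x = 23.2 m: t = x / v_x = 23.2 / 8.906 = 2.605 s.
y = 63.5 + v_y0 t − ½ g t² = 63.5 + 14.36×2.605 − 4.905×2.605² = 67.6 m.

67.6 m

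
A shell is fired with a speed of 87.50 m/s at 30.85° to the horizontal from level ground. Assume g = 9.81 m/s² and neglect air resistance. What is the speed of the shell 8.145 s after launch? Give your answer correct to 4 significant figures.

82.89 m/s

v_x = 87.50 cos 30.85° = 75.120 m/s (constant).
v_y(t) = 87.50 sin 30.85° − g t = 44.869 − 9.81 × 8.145 = -35.033 m/s.
Speed = √(v_x² + v_y²) = √(5643.0 + 1227.3) = 82.89 m/s.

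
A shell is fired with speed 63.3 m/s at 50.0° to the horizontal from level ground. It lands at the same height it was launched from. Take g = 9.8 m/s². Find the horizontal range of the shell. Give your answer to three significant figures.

403 m

For level ground, R = v₀² sin(2θ) / g.
sin(2 × 50.0°) = sin 100.0° = 0.9848.
R = (63.3)² × 0.9848 / 9.8 = 403 m.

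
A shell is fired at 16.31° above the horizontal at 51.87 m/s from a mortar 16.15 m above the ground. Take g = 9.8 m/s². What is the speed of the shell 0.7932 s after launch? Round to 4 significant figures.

v_x = 51.87 cos 16.31° = 49.783 m/s (constant).
v_y(t) = 51.87 sin 16.31° − g t = 14.567 − 9.8 × 0.7932 = 6.7936 m/s.
Speed = √(v_x² + v_y²) = √(2478.3 + 46.153) = 50.24 m/s.

50.24 m/s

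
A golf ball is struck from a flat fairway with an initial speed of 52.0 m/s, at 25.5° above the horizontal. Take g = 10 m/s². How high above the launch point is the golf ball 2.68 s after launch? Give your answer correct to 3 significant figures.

24.1 m

v_y0 = 52.0 sin 25.5° = 22.39 m/s.
y(t) = v_y0 t − ½ g t² = 22.39×2.68 − 5.000×2.68² = 24.1 m.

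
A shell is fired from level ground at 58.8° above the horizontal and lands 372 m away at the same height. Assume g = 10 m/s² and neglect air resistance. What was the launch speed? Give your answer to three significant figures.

On level ground, R = v₀² sin(2θ) / g, so v₀ = √(R g / sin 2θ).
sin(2 × 58.8°) = 0.8862.
v₀ = √(372 × 10 / 0.8862) = √4198 = 64.8 m/s.

64.8 m/s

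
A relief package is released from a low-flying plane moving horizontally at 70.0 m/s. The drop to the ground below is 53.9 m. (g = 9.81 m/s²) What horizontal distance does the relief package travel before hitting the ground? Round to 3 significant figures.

232 m

Initial vertical velocity is zero, so the fall time comes from h = ½ g t²: t = √(2 × 53.9 / 9.81) = 3.315 s.
Horizontal motion is uniform at 70.0 m/s, so x = 70.0 × 3.315 = 232 m.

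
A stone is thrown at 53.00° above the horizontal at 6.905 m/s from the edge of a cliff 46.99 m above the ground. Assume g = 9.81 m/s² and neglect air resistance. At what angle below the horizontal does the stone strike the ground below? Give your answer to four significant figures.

v_x = 6.905 cos 53.00° = 4.1555 m/s.
At impact |v_y| = √(v_y0² + 2 g h) = √(5.5146² + 2×9.81×46.99) = 30.860 m/s.
Angle below horizontal = arctan(|v_y| / v_x) = arctan(30.860 / 4.1555) = 82.33°.

82.33°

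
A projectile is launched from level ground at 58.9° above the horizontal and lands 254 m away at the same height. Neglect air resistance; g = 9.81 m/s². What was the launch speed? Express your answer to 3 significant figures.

53.1 m/s

On level ground, R = v₀² sin(2θ) / g, so v₀ = √(R g / sin 2θ).
sin(2 × 58.9°) = 0.8846.
v₀ = √(254 × 9.81 / 0.8846) = √2817 = 53.1 m/s.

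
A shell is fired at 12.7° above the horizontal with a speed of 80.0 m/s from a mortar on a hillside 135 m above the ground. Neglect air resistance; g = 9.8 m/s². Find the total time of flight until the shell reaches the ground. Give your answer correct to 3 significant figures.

Vertical component: v_y = 80.0 sin 12.7° = 17.59 m/s.
Taking up as positive with launch at y = 135 m, landing at y = 0: 0 = 135 + 17.59 t − ½(9.8) t².
Solving 4.900 t² − 17.59 t − 135 = 0 gives t = [17.59 + √(17.59² + 4·4.900·135)] / 9.800 = 7.34 s.

7.34 s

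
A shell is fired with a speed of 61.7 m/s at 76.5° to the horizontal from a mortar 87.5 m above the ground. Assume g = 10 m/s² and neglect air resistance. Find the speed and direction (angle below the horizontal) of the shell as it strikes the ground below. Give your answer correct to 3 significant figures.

74.5 m/s at 78.9° below the horizontal

v_x = 61.7 cos 76.5° = 14.40 m/s (constant).
|v_y| at impact = √((60.00)² + 2×10×87.5) = 73.14 m/s.
Speed = √(14.40² + 73.14²) = 74.5 m/s; angle = arctan(73.14/14.40) = 78.9° below horizontal.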